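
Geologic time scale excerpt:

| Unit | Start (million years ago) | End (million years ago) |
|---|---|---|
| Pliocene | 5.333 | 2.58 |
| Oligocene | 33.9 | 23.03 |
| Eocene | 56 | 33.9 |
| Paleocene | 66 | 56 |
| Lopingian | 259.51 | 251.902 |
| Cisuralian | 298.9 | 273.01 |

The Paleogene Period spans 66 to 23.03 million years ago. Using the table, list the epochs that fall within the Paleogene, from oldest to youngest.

Epochs with both bounds inside 66–23.03 Ma: Paleocene (66–56), Eocene (56–33.9), Oligocene (33.9–23.03).

Paleocene, Eocene, Oligocene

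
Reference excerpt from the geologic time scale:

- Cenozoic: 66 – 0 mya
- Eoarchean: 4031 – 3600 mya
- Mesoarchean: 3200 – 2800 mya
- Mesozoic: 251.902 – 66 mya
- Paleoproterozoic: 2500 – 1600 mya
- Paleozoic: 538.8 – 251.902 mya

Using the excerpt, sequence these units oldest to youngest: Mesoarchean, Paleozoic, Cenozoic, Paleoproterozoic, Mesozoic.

Mesoarchean, Paleoproterozoic, Paleozoic, Mesozoic, Cenozoic

The oldest of these is Mesoarchean (starts 3200 Ma) and the youngest is Cenozoic (ends 0 Ma).
In between, by decreasing start age: Paleoproterozoic (2500), Paleozoic (538.8), Mesozoic (251.902).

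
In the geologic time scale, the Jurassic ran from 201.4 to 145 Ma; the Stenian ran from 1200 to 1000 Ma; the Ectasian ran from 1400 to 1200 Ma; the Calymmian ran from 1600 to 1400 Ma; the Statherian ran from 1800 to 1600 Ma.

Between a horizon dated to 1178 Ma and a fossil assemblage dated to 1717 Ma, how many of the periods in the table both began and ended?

1717 Ma sits inside the Statherian (1800–1600) and 1178 Ma inside the Stenian (1200–1000); neither of those is wholly between the two dates.
The listed periods lying completely between them are Calymmian, Ectasian — 2 in all.

2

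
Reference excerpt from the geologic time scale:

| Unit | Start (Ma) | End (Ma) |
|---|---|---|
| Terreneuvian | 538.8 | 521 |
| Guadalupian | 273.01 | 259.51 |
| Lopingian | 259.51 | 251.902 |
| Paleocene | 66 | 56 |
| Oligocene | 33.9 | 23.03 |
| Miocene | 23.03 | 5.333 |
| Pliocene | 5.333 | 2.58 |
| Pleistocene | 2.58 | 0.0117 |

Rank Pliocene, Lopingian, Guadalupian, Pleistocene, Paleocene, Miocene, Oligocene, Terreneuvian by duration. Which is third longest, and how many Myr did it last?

Guadalupian, 13.5 million years

Durations: Pliocene 2.753; Lopingian 7.608; Guadalupian 13.5; Pleistocene 2.5683; Paleocene 10; Miocene 17.697; Oligocene 10.87; Terreneuvian 17.8 Myr.
Sorted longest-first: Terreneuvian (17.8), Miocene (17.697), Guadalupian (13.5), Oligocene (10.87), Paleocene (10), Lopingian (7.608), Pliocene (2.753), Pleistocene (2.5683).
The third longest is Guadalupian at 13.5 Myr.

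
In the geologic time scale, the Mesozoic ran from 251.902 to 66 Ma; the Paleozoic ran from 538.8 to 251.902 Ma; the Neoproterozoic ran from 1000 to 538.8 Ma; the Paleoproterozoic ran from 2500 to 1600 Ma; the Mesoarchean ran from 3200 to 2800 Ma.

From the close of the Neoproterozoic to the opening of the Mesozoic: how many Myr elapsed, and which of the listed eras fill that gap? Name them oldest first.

The Neoproterozoic closes at 538.8 Ma and the Mesozoic opens at 251.902 Ma, so the interval is 538.8 − 251.902 = 286.898 Myr.
An era fits inside if it starts at or after 538.8 Ma and ends at or before 251.902 Ma; oldest first that gives Paleozoic.

286.898 million years; Paleozoic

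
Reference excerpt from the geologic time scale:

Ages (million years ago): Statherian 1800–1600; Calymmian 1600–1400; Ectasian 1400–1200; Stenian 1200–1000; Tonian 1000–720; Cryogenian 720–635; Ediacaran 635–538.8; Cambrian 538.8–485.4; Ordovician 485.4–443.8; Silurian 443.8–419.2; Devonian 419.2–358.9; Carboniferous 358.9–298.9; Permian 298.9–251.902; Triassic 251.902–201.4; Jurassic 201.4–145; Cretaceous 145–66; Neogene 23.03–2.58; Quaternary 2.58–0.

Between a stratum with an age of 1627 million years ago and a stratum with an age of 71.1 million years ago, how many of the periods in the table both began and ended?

14

The older date is 1627 Ma and the younger is 71.1 Ma.
Periods with start < 1627 and end > 71.1 Ma: Calymmian (1600–1400), Ectasian (1400–1200), Stenian (1200–1000), Tonian (1000–720), Cryogenian (720–635), Ediacaran (635–538.8), Cambrian (538.8–485.4), Ordovician (485.4–443.8), Silurian (443.8–419.2), Devonian (419.2–358.9), Carboniferous (358.9–298.9), Permian (298.9–251.902), Triassic (251.902–201.4), Jurassic (201.4–145).
That is 14 complete periods.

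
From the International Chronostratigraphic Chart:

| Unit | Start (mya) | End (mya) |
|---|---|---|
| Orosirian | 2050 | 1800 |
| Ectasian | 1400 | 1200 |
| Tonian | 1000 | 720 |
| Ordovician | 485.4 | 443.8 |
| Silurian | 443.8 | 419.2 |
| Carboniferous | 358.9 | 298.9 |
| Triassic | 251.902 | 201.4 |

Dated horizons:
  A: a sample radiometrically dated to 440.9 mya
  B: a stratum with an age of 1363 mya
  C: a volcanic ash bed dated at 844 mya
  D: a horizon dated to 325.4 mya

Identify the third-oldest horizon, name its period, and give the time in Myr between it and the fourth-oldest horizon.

Sorted oldest-first by Ma: B (1363), C (844), A (440.9), D (325.4).
The third oldest is A at 440.9 Ma, which lies in 443.8–419.2 Ma: the Silurian.
The fourth oldest is D at 325.4 Ma; separation = |440.9 − 325.4| = 115.5 Myr.

A, in the Silurian; 115.5 million years to D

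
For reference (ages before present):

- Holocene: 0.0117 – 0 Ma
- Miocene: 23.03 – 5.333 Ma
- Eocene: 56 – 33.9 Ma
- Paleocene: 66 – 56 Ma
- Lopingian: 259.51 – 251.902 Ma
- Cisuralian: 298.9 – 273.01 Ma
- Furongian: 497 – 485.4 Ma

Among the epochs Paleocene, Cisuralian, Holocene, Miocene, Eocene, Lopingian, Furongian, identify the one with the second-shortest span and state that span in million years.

Lopingian, 7.608 million years

Durations: Paleocene 10; Cisuralian 25.89; Holocene 0.0117; Miocene 17.697; Eocene 22.1; Lopingian 7.608; Furongian 11.6 Myr.
Sorted shortest-first: Holocene (0.0117), Lopingian (7.608), Paleocene (10), Furongian (11.6), Miocene (17.697), Eocene (22.1), Cisuralian (25.89).
The second shortest is Lopingian at 7.608 Myr.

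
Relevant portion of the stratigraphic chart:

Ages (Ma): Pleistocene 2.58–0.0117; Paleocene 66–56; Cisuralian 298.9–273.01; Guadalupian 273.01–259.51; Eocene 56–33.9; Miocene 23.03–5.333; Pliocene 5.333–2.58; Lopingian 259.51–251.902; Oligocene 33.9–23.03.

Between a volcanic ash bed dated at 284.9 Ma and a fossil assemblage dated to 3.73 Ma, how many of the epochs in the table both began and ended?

6

284.9 Ma sits inside the Cisuralian (298.9–273.01) and 3.73 Ma inside the Pliocene (5.333–2.58); neither of those is wholly between the two dates.
The listed epochs lying completely between them are Guadalupian, Lopingian, Paleocene, Eocene, Oligocene, Miocene — 6 in all.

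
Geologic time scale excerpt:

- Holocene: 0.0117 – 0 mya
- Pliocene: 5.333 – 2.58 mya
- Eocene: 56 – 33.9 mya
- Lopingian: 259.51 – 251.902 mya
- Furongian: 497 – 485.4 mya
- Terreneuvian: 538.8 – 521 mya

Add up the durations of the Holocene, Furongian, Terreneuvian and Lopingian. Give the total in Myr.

37.0197 million years

Each duration: Holocene = 0.0117; Furongian = 11.6; Terreneuvian = 17.8; Lopingian = 7.608.
Sum: 0.0117 + 11.6 + 17.8 + 7.608 = 37.0197 Myr.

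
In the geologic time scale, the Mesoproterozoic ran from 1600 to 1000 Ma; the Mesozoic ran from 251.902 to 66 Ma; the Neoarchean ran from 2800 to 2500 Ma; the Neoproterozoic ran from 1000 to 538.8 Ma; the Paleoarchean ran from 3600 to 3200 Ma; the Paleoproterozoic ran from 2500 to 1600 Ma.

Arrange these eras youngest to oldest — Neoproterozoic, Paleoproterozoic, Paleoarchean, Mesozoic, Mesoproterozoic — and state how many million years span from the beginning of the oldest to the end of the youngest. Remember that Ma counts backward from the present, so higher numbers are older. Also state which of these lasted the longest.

Start ages (Ma): Paleoarchean 3600, Paleoproterozoic 2500, Mesoproterozoic 1600, Neoproterozoic 1000, Mesozoic 251.902.
Ordered youngest to oldest: Mesozoic, Neoproterozoic, Mesoproterozoic, Paleoproterozoic, Paleoarchean.
Span = 3600 − 66 = 3534 Myr.
Durations: Paleoarchean 400, Mesozoic 185.902, Neoproterozoic 461.2, Paleoproterozoic 900, Mesoproterozoic 600 → longest is Paleoproterozoic (900 Myr).

Mesozoic → Neoproterozoic → Mesoproterozoic → Paleoproterozoic → Paleoarchean; total span 3534 Myr; longest is Paleoproterozoic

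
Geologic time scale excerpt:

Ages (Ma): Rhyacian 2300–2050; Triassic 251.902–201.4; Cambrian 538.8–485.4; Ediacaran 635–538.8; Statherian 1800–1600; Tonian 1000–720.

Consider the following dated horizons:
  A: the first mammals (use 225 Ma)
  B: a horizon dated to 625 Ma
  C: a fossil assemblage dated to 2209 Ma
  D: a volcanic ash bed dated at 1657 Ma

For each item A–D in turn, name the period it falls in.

A: 225 Ma lies in 251.902–201.4 Ma, so Triassic.
B: 625 Ma lies in 635–538.8 Ma, so Ediacaran.
C: 2209 Ma lies in 2300–2050 Ma, so Rhyacian.
D: 1657 Ma lies in 1800–1600 Ma, so Statherian.

A — Triassic; B — Ediacaran; C — Rhyacian; D — Statherian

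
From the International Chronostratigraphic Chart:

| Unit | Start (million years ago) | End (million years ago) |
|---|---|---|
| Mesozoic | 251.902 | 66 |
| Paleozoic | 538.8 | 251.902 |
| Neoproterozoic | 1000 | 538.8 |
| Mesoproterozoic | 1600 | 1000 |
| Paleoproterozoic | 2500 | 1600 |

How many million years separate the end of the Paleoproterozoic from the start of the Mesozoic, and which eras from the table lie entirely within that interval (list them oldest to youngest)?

The Paleoproterozoic closes at 1600 Ma and the Mesozoic opens at 251.902 Ma, so the interval is 1600 − 251.902 = 1348.098 Myr.
An era fits inside if it starts at or after 1600 Ma and ends at or before 251.902 Ma; oldest first that gives Mesoproterozoic, Neoproterozoic, Paleozoic.

1348.098 million years; Mesoproterozoic, Neoproterozoic, Paleozoic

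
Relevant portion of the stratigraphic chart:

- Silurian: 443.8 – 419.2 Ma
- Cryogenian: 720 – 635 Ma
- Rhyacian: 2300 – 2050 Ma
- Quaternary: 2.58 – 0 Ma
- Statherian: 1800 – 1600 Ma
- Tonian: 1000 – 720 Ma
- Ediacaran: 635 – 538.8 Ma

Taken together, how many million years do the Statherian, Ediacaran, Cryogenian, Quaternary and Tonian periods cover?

663.78 million years

Duration is start − end for each: (1800 − 1600) + (635 − 538.8) + (720 − 635) + (2.58 − 0) + (1000 − 720).
That is 200 + 96.2 + 85 + 2.58 + 280, which totals 663.78 million years.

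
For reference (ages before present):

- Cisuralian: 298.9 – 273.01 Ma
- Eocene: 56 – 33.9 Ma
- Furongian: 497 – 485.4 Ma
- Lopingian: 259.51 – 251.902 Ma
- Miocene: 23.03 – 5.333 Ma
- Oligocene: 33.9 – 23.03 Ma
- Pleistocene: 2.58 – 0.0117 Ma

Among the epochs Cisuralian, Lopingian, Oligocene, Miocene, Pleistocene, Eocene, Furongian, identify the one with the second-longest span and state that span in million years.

Eocene, 22.1 million years

Durations: Cisuralian 25.89; Lopingian 7.608; Oligocene 10.87; Miocene 17.697; Pleistocene 2.5683; Eocene 22.1; Furongian 11.6 Myr.
Sorted longest-first: Cisuralian (25.89), Eocene (22.1), Miocene (17.697), Furongian (11.6), Oligocene (10.87), Lopingian (7.608), Pleistocene (2.5683).
The second longest is Eocene at 22.1 Myr.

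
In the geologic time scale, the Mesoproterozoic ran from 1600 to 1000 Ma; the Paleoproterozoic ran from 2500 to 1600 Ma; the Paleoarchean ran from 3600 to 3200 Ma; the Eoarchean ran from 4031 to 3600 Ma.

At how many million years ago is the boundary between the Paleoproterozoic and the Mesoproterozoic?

1600 Ma

The Paleoproterozoic ends and the Mesoproterozoic begins at 1600 Ma.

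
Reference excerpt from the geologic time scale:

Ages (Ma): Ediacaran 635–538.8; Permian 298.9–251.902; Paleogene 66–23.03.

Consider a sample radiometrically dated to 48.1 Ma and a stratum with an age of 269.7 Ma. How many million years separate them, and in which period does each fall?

221.6 million years apart; the first in the Paleogene, the second in the Permian

Elapsed time: 269.7 − 48.1 = 221.6 Myr.
48.1 Ma lies within 66–23.03 Ma: Paleogene.
269.7 Ma lies within 298.9–251.902 Ma: Permian.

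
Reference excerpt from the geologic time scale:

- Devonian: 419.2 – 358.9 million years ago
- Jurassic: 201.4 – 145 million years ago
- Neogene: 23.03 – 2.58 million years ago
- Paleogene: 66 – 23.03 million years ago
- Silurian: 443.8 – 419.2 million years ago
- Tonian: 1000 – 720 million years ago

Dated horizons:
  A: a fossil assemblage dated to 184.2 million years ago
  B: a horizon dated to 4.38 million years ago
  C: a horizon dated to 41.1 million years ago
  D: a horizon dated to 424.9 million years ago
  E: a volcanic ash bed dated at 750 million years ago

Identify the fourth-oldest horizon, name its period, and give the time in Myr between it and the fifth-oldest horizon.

Sorted oldest-first by Ma: E (750), D (424.9), A (184.2), C (41.1), B (4.38).
The fourth oldest is C at 41.1 Ma, which lies in 66–23.03 Ma: the Paleogene.
The fifth oldest is B at 4.38 Ma; separation = |41.1 − 4.38| = 36.72 Myr.

C, in the Paleogene; 36.72 million years to B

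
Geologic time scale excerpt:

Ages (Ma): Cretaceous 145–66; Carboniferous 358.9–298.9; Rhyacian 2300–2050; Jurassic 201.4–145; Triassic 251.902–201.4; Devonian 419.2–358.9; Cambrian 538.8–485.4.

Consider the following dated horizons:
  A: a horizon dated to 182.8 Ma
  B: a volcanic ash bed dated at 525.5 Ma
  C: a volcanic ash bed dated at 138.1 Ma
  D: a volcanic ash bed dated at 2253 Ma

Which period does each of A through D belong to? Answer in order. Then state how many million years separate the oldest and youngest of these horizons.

A: 182.8 Ma lies in 201.4–145 Ma, so Jurassic.
B: 525.5 Ma lies in 538.8–485.4 Ma, so Cambrian.
C: 138.1 Ma lies in 145–66 Ma, so Cretaceous.
D: 2253 Ma lies in 2300–2050 Ma, so Rhyacian.
Oldest = 2253 Ma, youngest = 138.1 Ma → span 2114.9 Myr.

A — Jurassic; B — Cambrian; C — Cretaceous; D — Rhyacian; span 2114.9 million years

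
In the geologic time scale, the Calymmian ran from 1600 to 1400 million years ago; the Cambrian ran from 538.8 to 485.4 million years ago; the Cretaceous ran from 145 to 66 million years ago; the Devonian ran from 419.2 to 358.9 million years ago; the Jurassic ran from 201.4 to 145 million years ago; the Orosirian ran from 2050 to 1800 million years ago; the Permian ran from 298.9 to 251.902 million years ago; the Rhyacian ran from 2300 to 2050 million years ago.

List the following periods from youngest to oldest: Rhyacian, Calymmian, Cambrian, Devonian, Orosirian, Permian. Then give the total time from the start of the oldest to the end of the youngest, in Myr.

Permian → Devonian → Cambrian → Calymmian → Orosirian → Rhyacian; total span 2048.098 Myr

Start ages (Ma): Rhyacian 2300, Orosirian 2050, Calymmian 1600, Cambrian 538.8, Devonian 419.2, Permian 298.9.
Ordered youngest to oldest: Permian, Devonian, Cambrian, Calymmian, Orosirian, Rhyacian.
Span = 2300 − 251.902 = 2048.098 Myr.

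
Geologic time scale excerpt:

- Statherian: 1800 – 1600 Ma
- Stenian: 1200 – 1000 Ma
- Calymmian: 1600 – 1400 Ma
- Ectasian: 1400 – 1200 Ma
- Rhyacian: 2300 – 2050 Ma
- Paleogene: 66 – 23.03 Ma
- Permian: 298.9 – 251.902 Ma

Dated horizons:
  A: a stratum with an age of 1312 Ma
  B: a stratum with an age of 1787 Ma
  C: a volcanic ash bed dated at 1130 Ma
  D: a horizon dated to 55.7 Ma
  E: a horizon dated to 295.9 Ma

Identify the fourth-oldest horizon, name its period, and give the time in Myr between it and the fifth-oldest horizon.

E, in the Permian; 240.2 million years to D

Sorted oldest-first by Ma: B (1787), A (1312), C (1130), E (295.9), D (55.7).
The fourth oldest is E at 295.9 Ma, which lies in 298.9–251.902 Ma: the Permian.
The fifth oldest is D at 55.7 Ma; separation = |295.9 − 55.7| = 240.2 Myr.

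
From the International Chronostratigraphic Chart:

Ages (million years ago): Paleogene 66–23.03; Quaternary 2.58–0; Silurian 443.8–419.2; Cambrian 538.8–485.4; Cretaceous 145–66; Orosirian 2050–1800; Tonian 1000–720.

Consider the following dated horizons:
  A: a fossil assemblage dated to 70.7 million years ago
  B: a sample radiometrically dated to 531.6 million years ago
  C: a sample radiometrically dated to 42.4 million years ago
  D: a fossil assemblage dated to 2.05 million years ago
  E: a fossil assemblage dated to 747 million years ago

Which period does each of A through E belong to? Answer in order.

Match each age against the start–end ranges in the excerpt: A = 70.7 Ma → Cretaceous (145–66); B = 531.6 Ma → Cambrian (538.8–485.4); C = 42.4 Ma → Paleogene (66–23.03); D = 2.05 Ma → Quaternary (2.58–0); E = 747 Ma → Tonian (1000–720).

A — Cretaceous; B — Cambrian; C — Paleogene; D — Quaternary; E — Tonian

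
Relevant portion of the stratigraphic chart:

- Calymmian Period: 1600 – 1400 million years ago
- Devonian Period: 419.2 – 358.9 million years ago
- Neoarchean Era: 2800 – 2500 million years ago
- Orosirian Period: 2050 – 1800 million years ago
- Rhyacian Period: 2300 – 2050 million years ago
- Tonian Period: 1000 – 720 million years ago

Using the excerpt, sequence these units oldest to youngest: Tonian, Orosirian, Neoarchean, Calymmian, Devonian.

Neoarchean, Orosirian, Calymmian, Tonian, Devonian

Read off each span (Ma): Tonian 1000–720; Orosirian 2050–1800; Neoarchean 2800–2500; Calymmian 1600–1400; Devonian 419.2–358.9.
Larger Ma is older, so oldest→youngest is Neoarchean, Orosirian, Calymmian, Tonian, Devonian.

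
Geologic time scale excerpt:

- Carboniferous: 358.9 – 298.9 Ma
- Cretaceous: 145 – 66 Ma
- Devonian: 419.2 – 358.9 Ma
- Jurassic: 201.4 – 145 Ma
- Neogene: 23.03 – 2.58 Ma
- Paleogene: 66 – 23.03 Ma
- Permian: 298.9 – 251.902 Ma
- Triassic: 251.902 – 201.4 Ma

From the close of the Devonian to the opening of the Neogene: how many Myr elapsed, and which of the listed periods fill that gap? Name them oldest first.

End of Devonian = 358.9 Ma; start of Neogene = 23.03 Ma.
Gap = 358.9 − 23.03 = 335.87 Myr.
Periods wholly inside 358.9–23.03 Ma: Carboniferous (358.9–298.9), Permian (298.9–251.902), Triassic (251.902–201.4), Jurassic (201.4–145), Cretaceous (145–66), Paleogene (66–23.03).

335.87 million years; Carboniferous, Permian, Triassic, Jurassic, Cretaceous, Paleogene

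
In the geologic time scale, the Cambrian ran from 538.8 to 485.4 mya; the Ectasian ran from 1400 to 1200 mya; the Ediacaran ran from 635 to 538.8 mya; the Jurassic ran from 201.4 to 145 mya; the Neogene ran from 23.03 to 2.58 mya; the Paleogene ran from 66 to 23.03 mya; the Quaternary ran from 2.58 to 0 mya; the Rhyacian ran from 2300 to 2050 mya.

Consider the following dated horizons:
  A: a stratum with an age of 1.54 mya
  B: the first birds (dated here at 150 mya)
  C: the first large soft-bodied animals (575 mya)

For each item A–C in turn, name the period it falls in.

A: 1.54 Ma lies in 2.58–0 Ma, so Quaternary.
B: 150 Ma lies in 201.4–145 Ma, so Jurassic.
C: 575 Ma lies in 635–538.8 Ma, so Ediacaran.

A — Quaternary; B — Jurassic; C — Ediacaran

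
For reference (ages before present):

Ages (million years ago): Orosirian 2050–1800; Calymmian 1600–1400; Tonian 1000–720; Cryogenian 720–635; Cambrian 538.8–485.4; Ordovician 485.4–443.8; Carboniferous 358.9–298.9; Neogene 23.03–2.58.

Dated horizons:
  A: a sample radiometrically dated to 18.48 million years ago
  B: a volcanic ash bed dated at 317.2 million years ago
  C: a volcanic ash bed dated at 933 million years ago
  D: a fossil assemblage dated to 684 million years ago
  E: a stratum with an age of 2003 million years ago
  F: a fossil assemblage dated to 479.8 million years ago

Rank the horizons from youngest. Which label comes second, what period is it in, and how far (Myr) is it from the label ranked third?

Smaller Ma means younger, so youngest first: A 18.48 < B 317.2 < F 479.8 < D 684 < C 933 < E 2003.
Counting 2 along gives B (317.2 Ma); the excerpt puts that inside the Carboniferous, 358.9–298.9 Ma.
Next in line is F (479.8 Ma), and 479.8 − 317.2 = 162.6 Myr.

B, in the Carboniferous; 162.6 million years to F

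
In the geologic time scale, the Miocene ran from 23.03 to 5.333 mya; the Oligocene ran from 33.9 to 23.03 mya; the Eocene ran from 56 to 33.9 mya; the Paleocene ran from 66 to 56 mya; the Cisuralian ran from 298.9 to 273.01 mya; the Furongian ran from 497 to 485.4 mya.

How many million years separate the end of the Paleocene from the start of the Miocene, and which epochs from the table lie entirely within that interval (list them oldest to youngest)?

32.97 million years; Eocene, Oligocene

End of Paleocene = 56 Ma; start of Miocene = 23.03 Ma.
Gap = 56 − 23.03 = 32.97 Myr.
Epochs wholly inside 56–23.03 Ma: Eocene (56–33.9), Oligocene (33.9–23.03).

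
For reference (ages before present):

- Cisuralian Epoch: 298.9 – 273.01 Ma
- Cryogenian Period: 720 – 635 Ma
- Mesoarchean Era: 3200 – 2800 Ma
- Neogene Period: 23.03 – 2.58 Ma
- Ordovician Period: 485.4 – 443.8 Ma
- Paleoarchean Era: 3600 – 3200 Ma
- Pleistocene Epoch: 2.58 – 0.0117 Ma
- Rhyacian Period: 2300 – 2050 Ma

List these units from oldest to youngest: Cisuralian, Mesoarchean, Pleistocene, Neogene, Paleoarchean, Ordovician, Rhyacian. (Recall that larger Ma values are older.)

Sorting by start age (descending Ma, since larger Ma = older): Paleoarchean began 3600, Mesoarchean began 3200, Rhyacian began 2300, Ordovician began 485.4, Cisuralian began 298.9, Neogene began 23.03, Pleistocene began 2.58.

Paleoarchean, Mesoarchean, Rhyacian, Ordovician, Cisuralian, Neogene, Pleistocene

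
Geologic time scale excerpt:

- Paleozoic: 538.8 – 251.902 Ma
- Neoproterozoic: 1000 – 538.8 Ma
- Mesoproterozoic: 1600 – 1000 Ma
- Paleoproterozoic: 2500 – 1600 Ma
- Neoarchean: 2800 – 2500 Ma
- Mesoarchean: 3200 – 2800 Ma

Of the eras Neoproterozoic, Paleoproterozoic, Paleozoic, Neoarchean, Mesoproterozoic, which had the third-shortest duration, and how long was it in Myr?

Neoproterozoic, 461.2 million years

Durations: Neoproterozoic 461.2; Paleoproterozoic 900; Paleozoic 286.898; Neoarchean 300; Mesoproterozoic 600 Myr.
Sorted shortest-first: Paleozoic (286.898), Neoarchean (300), Neoproterozoic (461.2), Mesoproterozoic (600), Paleoproterozoic (900).
The third shortest is Neoproterozoic at 461.2 Myr.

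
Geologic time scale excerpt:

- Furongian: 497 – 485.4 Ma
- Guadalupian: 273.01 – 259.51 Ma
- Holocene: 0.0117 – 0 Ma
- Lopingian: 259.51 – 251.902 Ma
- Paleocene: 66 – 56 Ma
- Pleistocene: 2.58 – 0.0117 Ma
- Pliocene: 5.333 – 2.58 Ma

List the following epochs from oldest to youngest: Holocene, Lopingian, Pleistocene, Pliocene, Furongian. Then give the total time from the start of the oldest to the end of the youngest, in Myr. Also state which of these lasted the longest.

Furongian, Lopingian, Pliocene, Pleistocene, Holocene; total span 497 Myr; longest is Furongian

From the excerpt: Holocene 0.0117–0; Lopingian 259.51–251.902; Pleistocene 2.58–0.0117; Pliocene 5.333–2.58; Furongian 497–485.4 (Ma).
Larger Ma is earlier, so the oldest is Furongian and the youngest is Holocene; oldest to youngest: Furongian, Lopingian, Pliocene, Pleistocene, Holocene.
Oldest start 497 minus youngest end 0 gives 497 Myr overall.
Individual lengths (start − end): Lopingian 7.608; Holocene 0.0117; Furongian 11.6; Pliocene 2.753; Pleistocene 2.5683. The largest is Furongian at 11.6 Myr.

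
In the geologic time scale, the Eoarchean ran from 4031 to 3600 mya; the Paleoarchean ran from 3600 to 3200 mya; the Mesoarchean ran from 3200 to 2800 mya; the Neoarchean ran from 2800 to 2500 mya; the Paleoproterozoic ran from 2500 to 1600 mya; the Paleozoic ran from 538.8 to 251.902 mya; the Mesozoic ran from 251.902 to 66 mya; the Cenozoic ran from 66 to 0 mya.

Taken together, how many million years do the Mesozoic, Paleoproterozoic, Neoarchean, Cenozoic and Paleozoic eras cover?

Each duration: Mesozoic = 185.902; Paleoproterozoic = 900; Neoarchean = 300; Cenozoic = 66; Paleozoic = 286.898.
Sum: 185.902 + 900 + 300 + 66 + 286.898 = 1738.8 Myr.

1738.8 million years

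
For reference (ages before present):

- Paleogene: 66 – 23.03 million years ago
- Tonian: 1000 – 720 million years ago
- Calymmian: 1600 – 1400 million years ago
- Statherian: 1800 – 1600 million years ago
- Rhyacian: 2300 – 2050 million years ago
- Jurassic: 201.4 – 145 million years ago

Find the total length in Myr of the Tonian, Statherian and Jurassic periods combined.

536.4 million years

Duration is start − end for each: (1000 − 720) + (1800 − 1600) + (201.4 − 145).
That is 280 + 200 + 56.4, which totals 536.4 million years.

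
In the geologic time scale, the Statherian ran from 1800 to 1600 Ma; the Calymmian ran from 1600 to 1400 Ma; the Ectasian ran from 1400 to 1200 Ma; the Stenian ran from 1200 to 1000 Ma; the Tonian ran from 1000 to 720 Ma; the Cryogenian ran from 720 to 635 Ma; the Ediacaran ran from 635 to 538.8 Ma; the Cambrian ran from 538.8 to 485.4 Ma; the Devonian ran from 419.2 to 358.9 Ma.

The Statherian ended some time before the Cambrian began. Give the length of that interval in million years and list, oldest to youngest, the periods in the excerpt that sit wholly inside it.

End of Statherian = 1600 Ma; start of Cambrian = 538.8 Ma.
Gap = 1600 − 538.8 = 1061.2 Myr.
Periods wholly inside 1600–538.8 Ma: Calymmian (1600–1400), Ectasian (1400–1200), Stenian (1200–1000), Tonian (1000–720), Cryogenian (720–635), Ediacaran (635–538.8).

1061.2 million years; Calymmian, Ectasian, Stenian, Tonian, Cryogenian, Ediacaran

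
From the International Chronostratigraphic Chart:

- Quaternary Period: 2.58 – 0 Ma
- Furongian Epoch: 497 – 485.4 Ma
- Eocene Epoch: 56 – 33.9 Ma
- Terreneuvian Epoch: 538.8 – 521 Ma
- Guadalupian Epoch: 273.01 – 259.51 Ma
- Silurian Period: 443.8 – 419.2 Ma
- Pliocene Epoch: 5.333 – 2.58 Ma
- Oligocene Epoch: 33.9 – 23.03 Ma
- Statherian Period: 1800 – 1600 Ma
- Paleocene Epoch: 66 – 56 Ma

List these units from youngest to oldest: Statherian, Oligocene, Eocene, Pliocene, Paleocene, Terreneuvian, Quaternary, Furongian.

Quaternary, then Pliocene, then Oligocene, then Eocene, then Paleocene, then Furongian, then Terreneuvian, then Statherian

Sorting by start age (ascending Ma, since larger Ma = older): Quaternary start 2.58, Pliocene start 5.333, Oligocene start 33.9, Eocene start 56, Paleocene start 66, Furongian start 497, Terreneuvian start 538.8, Statherian start 1800.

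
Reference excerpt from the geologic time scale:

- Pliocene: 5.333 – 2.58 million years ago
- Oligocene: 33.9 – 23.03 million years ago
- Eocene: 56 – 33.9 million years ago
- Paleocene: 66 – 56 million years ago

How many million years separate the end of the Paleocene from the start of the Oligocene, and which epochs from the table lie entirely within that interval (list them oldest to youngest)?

22.1 million years; Eocene

End of Paleocene = 56 Ma; start of Oligocene = 33.9 Ma.
Gap = 56 − 33.9 = 22.1 Myr.
Epochs wholly inside 56–33.9 Ma: Eocene (56–33.9).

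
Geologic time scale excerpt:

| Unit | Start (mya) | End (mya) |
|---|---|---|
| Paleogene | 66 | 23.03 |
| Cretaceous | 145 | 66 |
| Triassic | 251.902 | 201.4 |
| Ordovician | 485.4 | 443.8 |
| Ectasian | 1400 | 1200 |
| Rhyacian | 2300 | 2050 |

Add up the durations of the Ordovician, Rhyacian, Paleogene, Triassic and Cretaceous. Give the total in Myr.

464.072 million years

Each duration: Ordovician = 41.6; Rhyacian = 250; Paleogene = 42.97; Triassic = 50.502; Cretaceous = 79.
Sum: 41.6 + 250 + 42.97 + 50.502 + 79 = 464.072 Myr.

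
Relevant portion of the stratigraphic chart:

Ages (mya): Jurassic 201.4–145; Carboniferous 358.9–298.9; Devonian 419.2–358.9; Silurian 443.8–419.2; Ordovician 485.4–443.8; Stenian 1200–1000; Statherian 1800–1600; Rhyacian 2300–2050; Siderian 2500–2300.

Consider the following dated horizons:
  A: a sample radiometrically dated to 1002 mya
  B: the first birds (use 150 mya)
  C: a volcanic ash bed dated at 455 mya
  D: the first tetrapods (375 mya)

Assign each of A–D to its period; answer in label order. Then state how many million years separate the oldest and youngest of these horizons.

A — Stenian; B — Jurassic; C — Ordovician; D — Devonian; span 852 million years

A: 1002 Ma lies in 1200–1000 Ma, so Stenian.
B: 150 Ma lies in 201.4–145 Ma, so Jurassic.
C: 455 Ma lies in 485.4–443.8 Ma, so Ordovician.
D: 375 Ma lies in 419.2–358.9 Ma, so Devonian.
Oldest = 1002 Ma, youngest = 150 Ma → span 852 Myr.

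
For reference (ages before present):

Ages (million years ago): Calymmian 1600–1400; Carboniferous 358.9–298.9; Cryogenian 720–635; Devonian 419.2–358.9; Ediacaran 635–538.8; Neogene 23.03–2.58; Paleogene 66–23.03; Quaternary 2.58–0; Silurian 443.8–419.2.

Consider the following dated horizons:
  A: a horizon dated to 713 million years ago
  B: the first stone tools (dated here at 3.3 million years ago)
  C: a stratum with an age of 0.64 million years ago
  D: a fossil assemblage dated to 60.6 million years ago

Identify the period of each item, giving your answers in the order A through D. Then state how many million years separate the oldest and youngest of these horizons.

Match each age against the start–end ranges in the excerpt: A = 713 Ma → Cryogenian (720–635); B = 3.3 Ma → Neogene (23.03–2.58); C = 0.64 Ma → Quaternary (2.58–0); D = 60.6 Ma → Paleogene (66–23.03).
The largest age is 713 Ma and the smallest is 0.64 Ma; their difference is 712.36 Myr.

A — Cryogenian; B — Neogene; C — Quaternary; D — Paleogene; span 712.36 million years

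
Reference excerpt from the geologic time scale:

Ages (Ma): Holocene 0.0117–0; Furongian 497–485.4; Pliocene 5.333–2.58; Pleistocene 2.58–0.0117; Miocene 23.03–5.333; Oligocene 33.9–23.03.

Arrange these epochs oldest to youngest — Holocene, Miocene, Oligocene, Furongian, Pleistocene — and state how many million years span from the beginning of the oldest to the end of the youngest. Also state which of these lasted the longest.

From the excerpt: Holocene 0.0117–0; Miocene 23.03–5.333; Oligocene 33.9–23.03; Furongian 497–485.4; Pleistocene 2.58–0.0117 (Ma).
Larger Ma is earlier, so the oldest is Furongian and the youngest is Holocene; oldest to youngest: Furongian, Oligocene, Miocene, Pleistocene, Holocene.
Oldest start 497 minus youngest end 0 gives 497 Myr overall.
Individual lengths (start − end): Pleistocene 2.5683; Furongian 11.6; Miocene 17.697; Oligocene 10.87; Holocene 0.0117. The largest is Miocene at 17.697 Myr.

Furongian, Oligocene, Miocene, Pleistocene, Holocene; total span 497 Myr; longest is Miocene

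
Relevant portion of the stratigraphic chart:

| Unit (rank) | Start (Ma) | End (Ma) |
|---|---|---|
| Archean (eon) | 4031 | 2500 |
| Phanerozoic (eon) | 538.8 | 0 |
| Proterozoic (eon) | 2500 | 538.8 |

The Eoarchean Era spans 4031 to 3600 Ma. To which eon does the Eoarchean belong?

The Eoarchean (4031–3600 Ma) lies entirely within 4031–2500 Ma, the Archean Eon.

Archean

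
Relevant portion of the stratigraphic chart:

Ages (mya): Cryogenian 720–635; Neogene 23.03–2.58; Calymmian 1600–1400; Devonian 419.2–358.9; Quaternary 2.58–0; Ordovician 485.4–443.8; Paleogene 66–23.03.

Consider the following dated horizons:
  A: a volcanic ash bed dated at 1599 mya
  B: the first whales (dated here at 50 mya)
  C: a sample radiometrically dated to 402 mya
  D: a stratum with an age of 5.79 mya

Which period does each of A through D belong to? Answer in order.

Match each age against the start–end ranges in the excerpt: A = 1599 Ma → Calymmian (1600–1400); B = 50 Ma → Paleogene (66–23.03); C = 402 Ma → Devonian (419.2–358.9); D = 5.79 Ma → Neogene (23.03–2.58).

A — Calymmian; B — Paleogene; C — Devonian; D — Neogene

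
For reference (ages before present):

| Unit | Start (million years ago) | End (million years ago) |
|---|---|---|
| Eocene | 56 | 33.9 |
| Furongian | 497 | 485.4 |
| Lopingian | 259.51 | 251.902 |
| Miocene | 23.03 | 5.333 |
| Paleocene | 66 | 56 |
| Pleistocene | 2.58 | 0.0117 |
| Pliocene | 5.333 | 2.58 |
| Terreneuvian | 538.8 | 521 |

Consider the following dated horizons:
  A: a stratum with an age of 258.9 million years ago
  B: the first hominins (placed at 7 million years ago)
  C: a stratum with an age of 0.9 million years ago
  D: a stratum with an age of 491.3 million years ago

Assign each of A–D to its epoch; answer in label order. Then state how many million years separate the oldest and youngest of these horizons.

A — Lopingian; B — Miocene; C — Pleistocene; D — Furongian; span 490.4 million years

Match each age against the start–end ranges in the excerpt: A = 258.9 Ma → Lopingian (259.51–251.902); B = 7 Ma → Miocene (23.03–5.333); C = 0.9 Ma → Pleistocene (2.58–0.0117); D = 491.3 Ma → Furongian (497–485.4).
The largest age is 491.3 Ma and the smallest is 0.9 Ma; their difference is 490.4 Myr.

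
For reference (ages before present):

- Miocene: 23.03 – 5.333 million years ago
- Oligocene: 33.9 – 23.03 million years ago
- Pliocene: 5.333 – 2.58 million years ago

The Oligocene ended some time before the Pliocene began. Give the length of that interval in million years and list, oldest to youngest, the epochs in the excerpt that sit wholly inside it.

The Oligocene closes at 23.03 Ma and the Pliocene opens at 5.333 Ma, so the interval is 23.03 − 5.333 = 17.697 Myr.
An epoch fits inside if it starts at or after 23.03 Ma and ends at or before 5.333 Ma; oldest first that gives Miocene.

17.697 million years; Miocene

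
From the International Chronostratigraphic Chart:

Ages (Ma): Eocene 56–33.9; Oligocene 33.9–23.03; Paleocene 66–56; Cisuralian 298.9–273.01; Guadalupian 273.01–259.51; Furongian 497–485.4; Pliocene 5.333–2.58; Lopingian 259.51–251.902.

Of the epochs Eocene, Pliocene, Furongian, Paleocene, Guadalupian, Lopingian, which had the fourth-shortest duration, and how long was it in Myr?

Furongian, 11.6 million years

Durations: Eocene 22.1; Pliocene 2.753; Furongian 11.6; Paleocene 10; Guadalupian 13.5; Lopingian 7.608 Myr.
Sorted shortest-first: Pliocene (2.753), Lopingian (7.608), Paleocene (10), Furongian (11.6), Guadalupian (13.5), Eocene (22.1).
The fourth shortest is Furongian at 11.6 Myr.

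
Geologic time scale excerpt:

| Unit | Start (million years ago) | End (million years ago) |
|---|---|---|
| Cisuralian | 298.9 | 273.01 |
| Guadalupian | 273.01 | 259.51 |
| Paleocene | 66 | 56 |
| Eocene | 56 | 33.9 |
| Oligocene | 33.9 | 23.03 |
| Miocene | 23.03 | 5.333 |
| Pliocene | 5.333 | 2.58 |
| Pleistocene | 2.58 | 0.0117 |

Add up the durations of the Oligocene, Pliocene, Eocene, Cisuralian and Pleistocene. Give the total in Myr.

Each duration: Oligocene = 10.87; Pliocene = 2.753; Eocene = 22.1; Cisuralian = 25.89; Pleistocene = 2.5683.
Sum: 10.87 + 2.753 + 22.1 + 25.89 + 2.5683 = 64.1813 Myr.

64.1813 million years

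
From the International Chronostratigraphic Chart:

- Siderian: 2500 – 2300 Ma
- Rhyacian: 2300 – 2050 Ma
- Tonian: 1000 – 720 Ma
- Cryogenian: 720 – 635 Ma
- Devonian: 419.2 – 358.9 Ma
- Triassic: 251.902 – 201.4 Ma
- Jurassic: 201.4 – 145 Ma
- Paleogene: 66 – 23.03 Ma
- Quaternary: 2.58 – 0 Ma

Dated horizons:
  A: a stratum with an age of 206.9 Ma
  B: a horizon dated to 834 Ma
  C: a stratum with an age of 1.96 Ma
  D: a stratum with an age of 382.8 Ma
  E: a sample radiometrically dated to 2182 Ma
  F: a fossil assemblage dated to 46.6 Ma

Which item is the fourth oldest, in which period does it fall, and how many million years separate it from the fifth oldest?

A, in the Triassic; 160.3 million years to F

Larger Ma means older, so oldest first: E 2182 > B 834 > D 382.8 > A 206.9 > F 46.6 > C 1.96.
Counting 4 along gives A (206.9 Ma); the excerpt puts that inside the Triassic, 251.902–201.4 Ma.
Next in line is F (46.6 Ma), and 206.9 − 46.6 = 160.3 Myr.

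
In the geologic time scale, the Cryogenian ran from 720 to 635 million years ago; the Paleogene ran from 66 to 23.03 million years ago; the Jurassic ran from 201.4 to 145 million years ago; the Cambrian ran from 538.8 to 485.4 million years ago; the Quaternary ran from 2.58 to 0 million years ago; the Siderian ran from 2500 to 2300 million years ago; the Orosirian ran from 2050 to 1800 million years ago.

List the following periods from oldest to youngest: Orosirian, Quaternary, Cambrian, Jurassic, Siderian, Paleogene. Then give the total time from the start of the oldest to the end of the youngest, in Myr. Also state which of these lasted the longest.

Siderian, Orosirian, Cambrian, Jurassic, Paleogene, Quaternary; total span 2500 Myr; longest is Orosirian

From the excerpt: Orosirian 2050–1800; Quaternary 2.58–0; Cambrian 538.8–485.4; Jurassic 201.4–145; Siderian 2500–2300; Paleogene 66–23.03 (Ma).
Larger Ma is earlier, so the oldest is Siderian and the youngest is Quaternary; oldest to youngest: Siderian, Orosirian, Cambrian, Jurassic, Paleogene, Quaternary.
Oldest start 2500 minus youngest end 0 gives 2500 Myr overall.
Individual lengths (start − end): Orosirian 250; Paleogene 42.97; Siderian 200; Jurassic 56.4; Quaternary 2.58; Cambrian 53.4. The largest is Orosirian at 250 Myr.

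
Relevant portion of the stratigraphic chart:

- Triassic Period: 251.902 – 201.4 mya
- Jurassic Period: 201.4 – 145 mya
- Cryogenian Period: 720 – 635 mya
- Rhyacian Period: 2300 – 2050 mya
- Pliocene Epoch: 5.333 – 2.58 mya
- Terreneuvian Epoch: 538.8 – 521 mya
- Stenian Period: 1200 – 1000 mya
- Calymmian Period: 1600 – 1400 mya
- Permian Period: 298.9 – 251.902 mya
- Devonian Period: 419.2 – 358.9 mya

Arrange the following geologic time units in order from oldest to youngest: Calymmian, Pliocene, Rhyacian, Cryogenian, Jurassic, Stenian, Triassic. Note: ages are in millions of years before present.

Rhyacian, then Calymmian, then Stenian, then Cryogenian, then Triassic, then Jurassic, then Pliocene

The oldest of these is Rhyacian (starts 2300 Ma) and the youngest is Pliocene (ends 2.58 Ma).
In between, by decreasing start age: Calymmian (1600), Stenian (1200), Cryogenian (720), Triassic (251.902), Jurassic (201.4).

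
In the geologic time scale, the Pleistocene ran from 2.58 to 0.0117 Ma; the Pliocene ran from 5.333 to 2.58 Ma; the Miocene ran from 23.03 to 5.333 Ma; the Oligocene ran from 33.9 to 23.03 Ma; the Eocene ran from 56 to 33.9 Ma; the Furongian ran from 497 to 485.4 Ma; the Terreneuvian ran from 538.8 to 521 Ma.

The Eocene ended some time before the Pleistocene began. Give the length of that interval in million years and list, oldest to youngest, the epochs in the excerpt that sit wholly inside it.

The Eocene closes at 33.9 Ma and the Pleistocene opens at 2.58 Ma, so the interval is 33.9 − 2.58 = 31.32 Myr.
An epoch fits inside if it starts at or after 33.9 Ma and ends at or before 2.58 Ma; oldest first that gives Oligocene, Miocene, Pliocene.

31.32 million years; Oligocene, Miocene, Pliocene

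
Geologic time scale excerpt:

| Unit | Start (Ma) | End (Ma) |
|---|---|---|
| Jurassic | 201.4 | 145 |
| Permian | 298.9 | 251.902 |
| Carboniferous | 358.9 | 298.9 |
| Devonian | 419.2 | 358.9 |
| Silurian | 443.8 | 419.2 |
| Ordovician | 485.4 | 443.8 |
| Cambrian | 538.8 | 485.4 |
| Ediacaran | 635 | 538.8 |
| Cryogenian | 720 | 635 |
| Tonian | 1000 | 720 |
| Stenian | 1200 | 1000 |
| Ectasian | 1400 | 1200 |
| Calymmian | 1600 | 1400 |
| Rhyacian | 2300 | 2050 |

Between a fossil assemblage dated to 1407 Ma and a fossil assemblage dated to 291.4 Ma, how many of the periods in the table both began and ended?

10

1407 Ma sits inside the Calymmian (1600–1400) and 291.4 Ma inside the Permian (298.9–251.902); neither of those is wholly between the two dates.
The listed periods lying completely between them are Ectasian, Stenian, Tonian, Cryogenian, Ediacaran, Cambrian, Ordovician, Silurian, Devonian, Carboniferous — 10 in all.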